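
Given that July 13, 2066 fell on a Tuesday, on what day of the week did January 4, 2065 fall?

Sunday

Count forward from the earlier date (January 4, 2065) to the later (July 13, 2066):
Day-of-year of January 4, 2065: 4.
Day-of-year of July 13, 2066: 194.
2065 has 365 days, so 365 − 4 = 361 days remain in 2065.
Total: 361 + 194 = 555 days.
555 mod 7 = 2, so 2 days before Tuesday is Sunday.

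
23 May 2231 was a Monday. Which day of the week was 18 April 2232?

May 2231: 31 − 23 = 8 days remain.
Then 10 full months totalling 305 days.
April 1–18, 2232: 18 days.
Residual: 331 days.
Total: 331 days.
331 mod 7 = 2, so 2 days after Monday is Wednesday.

Wednesday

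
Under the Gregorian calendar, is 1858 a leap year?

1858 is not a leap year.

No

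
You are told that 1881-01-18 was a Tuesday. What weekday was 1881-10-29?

Saturday

January 1881: 31 − 18 = 13 days remain.
Then February 1881 (28), March (31), April (30), May (31), June (30), July (31), August (31), September (30): 28 + 31 + 30 + 31 + 30 + 31 + 31 + 30 = 242 days.
October 1–29, 1881: 29 days.
Total: 13 + 242 + 29 = 284 days.
284 mod 7 = 4, so 4 days after Tuesday is Saturday.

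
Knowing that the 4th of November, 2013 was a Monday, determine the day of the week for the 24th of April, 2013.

Count forward from the earlier date (April 24, 2013) to the later (November 4, 2013):
April 2013: 30 − 24 = 6 days remain.
Then May (31), June (30), July (31), August (31), September (30), October (31): 31 + 30 + 31 + 31 + 30 + 31 = 184 days.
November 1–4, 2013: 4 days.
Total: 6 + 184 + 4 = 194 days.
194 mod 7 = 5, so 5 days before Monday is Wednesday.

Wednesday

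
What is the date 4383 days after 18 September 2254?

18 September 2266

Count 4383 days after September 18, 2254:
Day-of-year of September 18, 2254: 261.
Day-of-year of September 18, 2266: 261.
2254 has 365 days, so 365 − 261 = 104 days remain in 2254.
Full years 2255–2265: 8 common + 3 leap = 8×365 + 3×366 = 4018 days.
Total: 104 + 4018 + 261 = 4383 days.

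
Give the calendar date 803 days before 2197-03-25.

2195-01-12

Count 803 days before March 25, 2197:
Day-of-year of January 12, 2195: 12.
Day-of-year of March 25, 2197: 84.
2195 has 365 days, so 365 − 12 = 353 days remain in 2195.
Full years: 2196: 366. Sum = 366.
Total: 353 + 366 + 84 = 803 days.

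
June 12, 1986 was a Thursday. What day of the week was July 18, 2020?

Saturday

From June 12, 1986 to June 12, 2020: 34 years, of which 9 contain a Feb 29 — 25×365 + 9×366 = 12419 days.
(2000 is a leap year (divisible by 400).)
June 2020: 30 − 12 = 18 days remain.
July 1–18, 2020: 18 days.
Residual: 36 days.
Total: 12455 days.
12455 mod 7 = 2, so 2 days after Thursday is Saturday.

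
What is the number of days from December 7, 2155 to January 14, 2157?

December 2155: 31 − 7 = 24 days remain.
Then 12 full months totalling 366 days.
January 1–14, 2157: 14 days.
Total: 24 + 366 + 14 = 404 days.

404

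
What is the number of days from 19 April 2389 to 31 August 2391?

864

April 19, 2389 → April 19, 2390: 365 days.
April 19, 2390 → April 19, 2391: 365 days.
April 2391: 30 − 19 = 11 days remain.
Then May (31), June (30), July (31): 31 + 30 + 31 = 92 days.
August 1–31, 2391: 31 days.
Residual: 134 days.
Total: 864 days.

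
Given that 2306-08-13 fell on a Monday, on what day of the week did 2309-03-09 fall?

Day-of-year of August 13, 2306: 225.
Day-of-year of March 9, 2309: 68.
2306 has 365 days, so 365 − 225 = 140 days remain in 2306.
Full years: 2307: 365; 2308: 366. Sum = 731.
Total: 140 + 731 + 68 = 939 days.
939 mod 7 = 1, so 1 day after Monday is Tuesday.

Tuesday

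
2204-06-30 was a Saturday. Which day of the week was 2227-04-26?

Thursday

Day-of-year of June 30, 2204: 182.
Day-of-year of April 26, 2227: 116.
2204 has 366 days, so 366 − 182 = 184 days remain in 2204.
Full years 2205–2226: 17 common + 5 leap = 17×365 + 5×366 = 8035 days.
Total: 184 + 8035 + 116 = 8335 days.
8335 mod 7 = 5, so 5 days after Saturday is Thursday.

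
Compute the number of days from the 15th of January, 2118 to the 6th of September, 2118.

January 2118: 31 − 15 = 16 days remain.
Then February 2118 (28), March (31), April (30), May (31), June (30), July (31), August (31): 28 + 31 + 30 + 31 + 30 + 31 + 31 = 212 days.
September 1–6, 2118: 6 days.
Total: 16 + 212 + 6 = 234 days.

234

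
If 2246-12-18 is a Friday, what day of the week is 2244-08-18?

Sunday

Count forward from the earlier date (August 18, 2244) to the later (December 18, 2246):
August 2244: 31 − 18 = 13 days remain.
Then 27 full months totalling 821 days.
December 1–18, 2246: 18 days.
Total: 13 + 821 + 18 = 852 days.
852 mod 7 = 5, so 5 days before Friday is Sunday.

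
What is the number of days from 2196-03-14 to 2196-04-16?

March 2196: 31 − 14 = 17 days remain.
April 1–16, 2196: 16 days.
Total: 17 + 16 = 33 days.

33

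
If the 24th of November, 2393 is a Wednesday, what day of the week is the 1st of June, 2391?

Saturday

Count forward from the earlier date (June 1, 2391) to the later (November 24, 2393):
June 2391: 30 − 1 = 29 days remain.
Then 28 full months totalling 854 days.
November 1–24, 2393: 24 days.
Total: 29 + 854 + 24 = 907 days.
907 mod 7 = 4, so 4 days before Wednesday is Saturday.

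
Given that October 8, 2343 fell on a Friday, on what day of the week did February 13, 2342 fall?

Friday

Count forward from the earlier date (February 13, 2342) to the later (October 8, 2343):
February 13, 2342 → February 13, 2343: 365 days.
February 2343: 28 − 13 = 15 days remain (2343 is not a leap year, so February has 28 days).
Then March (31), April (30), May (31), June (30), July (31), August (31), September (30): 31 + 30 + 31 + 30 + 31 + 31 + 30 = 214 days.
October 1–8, 2343: 8 days.
Residual: 237 days.
Total: 602 days.
602 is a multiple of 7, so February 13, 2342 falls on the same weekday: Friday.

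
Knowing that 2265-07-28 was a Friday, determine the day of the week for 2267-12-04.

July 28, 2265 → July 28, 2266: 365 days.
July 28, 2266 → July 28, 2267: 365 days.
July 2267: 31 − 28 = 3 days remain.
Then August (31), September (30), October (31), November (30): 31 + 30 + 31 + 30 = 122 days.
December 1–4, 2267: 4 days.
Residual: 129 days.
Total: 859 days.
859 mod 7 = 5, so 5 days after Friday is Wednesday.

Wednesday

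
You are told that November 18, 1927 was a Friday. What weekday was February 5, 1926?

Friday

Count forward from the earlier date (February 5, 1926) to the later (November 18, 1927):
February 5, 1926 → February 5, 1927: 365 days.
February 1927: 28 − 5 = 23 days remain (1927 is not a leap year, so February has 28 days).
Then March (31), April (30), May (31), June (30), July (31), August (31), September (30), October (31): 31 + 30 + 31 + 30 + 31 + 31 + 30 + 31 = 245 days.
November 1–18, 1927: 18 days.
Residual: 286 days.
Total: 651 days.
651 is a multiple of 7, so February 5, 1926 falls on the same weekday: Friday.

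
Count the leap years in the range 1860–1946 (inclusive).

Years divisible by 4: 1860, 1864, …, 1944 — 22 in all.
Of these, 1900 is divisible by 100 but not 400, so not leap.
Leap years: 22 − 1 = 21.

21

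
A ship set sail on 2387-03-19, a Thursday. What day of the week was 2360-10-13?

Count forward from the earlier date (October 13, 2360) to the later (March 19, 2387):
From October 13, 2360 to October 13, 2386: 26 years, of which 6 contain a Feb 29 — 20×365 + 6×366 = 9496 days.
October 2386: 31 − 13 = 18 days remain.
Then November (30), December (31), January (31), February 2387 (28): 30 + 31 + 31 + 28 = 120 days.
March 1–19, 2387: 19 days.
Residual: 157 days.
Total: 9653 days.
9653 is a multiple of 7, so 2360-10-13 falls on the same weekday: Thursday.

Thursday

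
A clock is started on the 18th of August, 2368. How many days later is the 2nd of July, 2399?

11275

From August 18, 2368 to August 18, 2398: 30 years, of which 7 contain a Feb 29 — 23×365 + 7×366 = 10957 days.
August 2398: 31 − 18 = 13 days remain.
Then 10 full months totalling 303 days.
July 1–2, 2399: 2 days.
Residual: 318 days.
Total: 11275 days.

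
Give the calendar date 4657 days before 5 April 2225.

5 July 2212

Count 4657 days before April 5, 2225:
Day-of-year of July 5, 2212: 187.
Day-of-year of April 5, 2225: 95.
2212 has 366 days, so 366 − 187 = 179 days remain in 2212.
Full years 2213–2224: 9 common + 3 leap = 9×365 + 3×366 = 4383 days.
Total: 179 + 4383 + 95 = 4657 days.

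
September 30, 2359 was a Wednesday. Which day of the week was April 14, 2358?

Count forward from the earlier date (April 14, 2358) to the later (September 30, 2359):
Day-of-year of April 14, 2358: 104.
Day-of-year of September 30, 2359: 273.
2358 has 365 days, so 365 − 104 = 261 days remain in 2358.
Total: 261 + 273 = 534 days.
534 mod 7 = 2, so 2 days before Wednesday is Monday.

Monday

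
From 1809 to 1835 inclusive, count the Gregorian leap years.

6

Years divisible by 4 in [1809, 1835]: 1812, 1816, 1820, 1824, 1828, 1832.
No century exceptions apply. Count: 6.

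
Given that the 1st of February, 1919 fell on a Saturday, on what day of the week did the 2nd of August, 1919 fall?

February 1919: 28 − 1 = 27 days remain (1919 is not a leap year, so February has 28 days).
Then March (31), April (30), May (31), June (30), July (31): 31 + 30 + 31 + 30 + 31 = 153 days.
August 1–2, 1919: 2 days.
Total: 27 + 153 + 2 = 182 days.
182 is a multiple of 7, so the 2nd of August, 1919 falls on the same weekday: Saturday.

Saturday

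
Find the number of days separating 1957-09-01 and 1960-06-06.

Day-of-year of September 1, 1957: 244.
Day-of-year of June 6, 1960: 158.
1957 has 365 days, so 365 − 244 = 121 days remain in 1957.
Full years: 1958: 365; 1959: 365. Sum = 730.
Total: 121 + 730 + 158 = 1009 days.

1009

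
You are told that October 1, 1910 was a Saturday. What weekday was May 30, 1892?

Count forward from the earlier date (May 30, 1892) to the later (October 1, 1910):
From May 30, 1892 to May 30, 1910: 18 years, of which 3 contain a Feb 29 — 15×365 + 3×366 = 6573 days.
(1900 is not a leap year (divisible by 100 but not 400).)
May 1910: 31 − 30 = 1 day remains.
Then June (30), July (31), August (31), September (30): 30 + 31 + 31 + 30 = 122 days.
October 1, 1910: 1 day.
Residual: 124 days.
Total: 6697 days.
6697 mod 7 = 5, so 5 days before Saturday is Monday.

Monday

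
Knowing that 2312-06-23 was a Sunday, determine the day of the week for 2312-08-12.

Monday

June 2312: 30 − 23 = 7 days remain.
Then July (31): 31 days.
August 1–12, 2312: 12 days.
Total: 7 + 31 + 12 = 50 days.
50 mod 7 = 1, so 1 day after Sunday is Monday.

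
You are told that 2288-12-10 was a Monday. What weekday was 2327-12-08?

Day-of-year of December 10, 2288: 345.
Day-of-year of December 8, 2327: 342.
2288 has 366 days, so 366 − 345 = 21 days remain in 2288.
Full years 2289–2326: 30 common + 8 leap = 30×365 + 8×366 = 13878 days.
Total: 21 + 13878 + 342 = 14241 days.
14241 mod 7 = 3, so 3 days after Monday is Thursday.

Thursday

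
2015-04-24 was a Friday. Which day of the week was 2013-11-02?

Count forward from the earlier date (November 2, 2013) to the later (April 24, 2015):
November 2013: 30 − 2 = 28 days remain.
Then 16 full months totalling 486 days.
April 1–24, 2015: 24 days.
Total: 28 + 486 + 24 = 538 days.
538 mod 7 = 6, so 6 days before Friday is Saturday.

Saturday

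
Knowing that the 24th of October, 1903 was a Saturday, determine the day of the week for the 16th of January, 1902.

Count forward from the earlier date (January 16, 1902) to the later (October 24, 1903):
January 16, 1902 → January 16, 1903: 365 days.
January 1903: 31 − 16 = 15 days remain.
Then February 1903 (28), March (31), April (30), May (31), June (30), July (31), August (31), September (30): 28 + 31 + 30 + 31 + 30 + 31 + 31 + 30 = 242 days.
October 1–24, 1903: 24 days.
Residual: 281 days.
Total: 646 days.
646 mod 7 = 2, so 2 days before Saturday is Thursday.

Thursday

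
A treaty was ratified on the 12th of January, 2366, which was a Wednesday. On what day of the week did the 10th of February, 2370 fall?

Tuesday

January 12, 2366 → January 12, 2367: 365 days.
January 12, 2367 → January 12, 2368: 365 days.
January 12, 2368 → January 12, 2369: 366 days (2368 is a leap year).
January 12, 2369 → January 12, 2370: 365 days.
January 2370: 31 − 12 = 19 days remain.
February 1–10, 2370: 10 days (2370 is not a leap year).
Residual: 29 days.
Total: 1490 days.
1490 mod 7 = 6, so 6 days after Wednesday is Tuesday.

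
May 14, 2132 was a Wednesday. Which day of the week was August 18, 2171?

Sunday

Day-of-year of May 14, 2132: 135.
Day-of-year of August 18, 2171: 230.
2132 has 366 days, so 366 − 135 = 231 days remain in 2132.
Full years 2133–2170: 29 common + 9 leap = 29×365 + 9×366 = 13879 days.
Total: 231 + 13879 + 230 = 14340 days.
14340 mod 7 = 4, so 4 days after Wednesday is Sunday.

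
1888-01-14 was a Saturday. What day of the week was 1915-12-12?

From January 14, 1888 to January 14, 1915: 27 years, of which 6 contain a Feb 29 — 21×365 + 6×366 = 9861 days.
(1900 is not a leap year (divisible by 100 but not 400).)
January 1915: 31 − 14 = 17 days remain.
Then 10 full months totalling 303 days.
December 1–12, 1915: 12 days.
Residual: 332 days.
Total: 10193 days.
10193 mod 7 = 1, so 1 day after Saturday is Sunday.

Sunday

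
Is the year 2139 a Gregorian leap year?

2139 is not a leap year.

No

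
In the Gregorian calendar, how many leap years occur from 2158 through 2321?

Years divisible by 4: 2160, 2164, …, 2320 — 41 in all.
Of these, 2200, 2300 are divisible by 100 but not 400, so not leap.
Leap years: 41 − 2 = 39.

39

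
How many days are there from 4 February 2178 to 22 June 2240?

22783

Day-of-year of February 4, 2178: 35.
Day-of-year of June 22, 2240: 174.
2178 has 365 days, so 365 − 35 = 330 days remain in 2178.
Full years 2179–2239: 47 common + 14 leap = 47×365 + 14×366 = 22279 days.
Total: 330 + 22279 + 174 = 22783 days.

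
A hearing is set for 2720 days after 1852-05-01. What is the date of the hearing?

1859-10-12

Count 2720 days after May 1, 1852:
From May 1, 1852 to May 1, 1859: 7 years, of which 1 contains a Feb 29 — 6×365 + 1×366 = 2556 days.
May 1859: 31 − 1 = 30 days remain.
Then June (30), July (31), August (31), September (30): 30 + 31 + 31 + 30 = 122 days.
October 1–12, 1859: 12 days.
Residual: 164 days.
Total: 2720 days.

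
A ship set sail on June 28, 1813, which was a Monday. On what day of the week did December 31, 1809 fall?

Count forward from the earlier date (December 31, 1809) to the later (June 28, 1813):
Day-of-year of December 31, 1809: 365.
Day-of-year of June 28, 1813: 179.
1809 has 365 days, so 365 − 365 = 0 days remain in 1809.
Full years: 1810: 365; 1811: 365; 1812: 366. Sum = 1096.
Total: 0 + 1096 + 179 = 1275 days.
1275 mod 7 = 1, so 1 day before Monday is Sunday.

Sunday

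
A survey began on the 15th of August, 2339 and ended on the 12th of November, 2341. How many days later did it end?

August 15, 2339 → August 15, 2340: 366 days (2340 is a leap year).
August 15, 2340 → August 15, 2341: 365 days.
August 2341: 31 − 15 = 16 days remain.
Then September (30), October (31): 30 + 31 = 61 days.
November 1–12, 2341: 12 days.
Residual: 89 days.
Total: 820 days.

820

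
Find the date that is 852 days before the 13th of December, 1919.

the 13th of August, 1917

Count 852 days before December 13, 1919:
August 1917: 31 − 13 = 18 days remain.
Then 27 full months totalling 821 days.
December 1–13, 1919: 13 days.
Total: 18 + 821 + 13 = 852 days.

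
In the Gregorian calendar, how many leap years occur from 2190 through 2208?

4

Years divisible by 4 in [2190, 2208]: 2192, 2196, 2200, 2204, 2208.
Of these, 2200 is divisible by 100 but not 400, so not leap.
Leap years: 5 − 1 = 4.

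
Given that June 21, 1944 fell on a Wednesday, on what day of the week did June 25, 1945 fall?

Monday

Day-of-year of June 21, 1944: 173.
Day-of-year of June 25, 1945: 176.
1944 has 366 days, so 366 − 173 = 193 days remain in 1944.
Total: 193 + 176 = 369 days.
369 mod 7 = 5, so 5 days after Wednesday is Monday.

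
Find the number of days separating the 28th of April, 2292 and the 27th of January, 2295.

April 28, 2292 → April 28, 2293: 365 days.
April 28, 2293 → April 28, 2294: 365 days.
April 2294: 30 − 28 = 2 days remain.
Then May (31), June (30), July (31), August (31), September (30), October (31), November (30), December (31): 31 + 30 + 31 + 31 + 30 + 31 + 30 + 31 = 245 days.
January 1–27, 2295: 27 days.
Residual: 274 days.
Total: 1004 days.

1004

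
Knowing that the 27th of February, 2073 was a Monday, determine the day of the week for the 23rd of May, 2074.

Wednesday

February 2073: 28 − 27 = 1 day remains (2073 is not a leap year, so February has 28 days).
Then 14 full months totalling 426 days.
May 1–23, 2074: 23 days.
Total: 1 + 426 + 23 = 450 days.
450 mod 7 = 2, so 2 days after Monday is Wednesday.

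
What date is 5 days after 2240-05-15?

2240-05-20

Count 5 days after May 15, 2240:
Within May 2240: 20 − 15 = 5 days.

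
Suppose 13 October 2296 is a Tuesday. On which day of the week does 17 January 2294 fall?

Count forward from the earlier date (January 17, 2294) to the later (October 13, 2296):
Day-of-year of January 17, 2294: 17.
Day-of-year of October 13, 2296: 287.
2294 has 365 days, so 365 − 17 = 348 days remain in 2294.
Full years: 2295: 365. Sum = 365.
Total: 348 + 365 + 287 = 1000 days.
1000 mod 7 = 6, so 6 days before Tuesday is Wednesday.

Wednesday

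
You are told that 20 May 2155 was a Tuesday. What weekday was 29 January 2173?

Friday

From May 20, 2155 to May 20, 2172: 17 years, of which 5 contain a Feb 29 — 12×365 + 5×366 = 6210 days.
May 2172: 31 − 20 = 11 days remain.
Then June (30), July (31), August (31), September (30), October (31), November (30), December (31): 30 + 31 + 31 + 30 + 31 + 30 + 31 = 214 days.
January 1–29, 2173: 29 days.
Residual: 254 days.
Total: 6464 days.
6464 mod 7 = 3, so 3 days after Tuesday is Friday.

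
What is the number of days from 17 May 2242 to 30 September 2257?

5615

From May 17, 2242 to May 17, 2257: 15 years, of which 4 contain a Feb 29 — 11×365 + 4×366 = 5479 days.
May 2257: 31 − 17 = 14 days remain.
Then June (30), July (31), August (31): 30 + 31 + 31 = 92 days.
September 1–30, 2257: 30 days.
Residual: 136 days.
Total: 5615 days.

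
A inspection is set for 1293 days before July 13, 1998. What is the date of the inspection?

December 28, 1994

Count 1293 days before July 13, 1998:
December 28, 1994 → December 28, 1995: 365 days.
December 28, 1995 → December 28, 1996: 366 days (1996 is a leap year).
December 28, 1996 → December 28, 1997: 365 days.
December 1997: 31 − 28 = 3 days remain.
Then January (31), February 1998 (28), March (31), April (30), May (31), June (30): 31 + 28 + 31 + 30 + 31 + 30 = 181 days.
July 1–13, 1998: 13 days.
Residual: 197 days.
Total: 1293 days.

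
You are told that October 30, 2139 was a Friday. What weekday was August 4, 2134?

Wednesday

Count forward from the earlier date (August 4, 2134) to the later (October 30, 2139):
August 4, 2134 → August 4, 2135: 365 days.
August 4, 2135 → August 4, 2136: 366 days (2136 is a leap year).
August 4, 2136 → August 4, 2137: 365 days.
August 4, 2137 → August 4, 2138: 365 days.
August 4, 2138 → August 4, 2139: 365 days.
August 2139: 31 − 4 = 27 days remain.
Then September (30): 30 days.
October 1–30, 2139: 30 days.
Residual: 87 days.
Total: 1913 days.
1913 mod 7 = 2, so 2 days before Friday is Wednesday.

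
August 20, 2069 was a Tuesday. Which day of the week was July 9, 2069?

Tuesday

Count forward from the earlier date (July 9, 2069) to the later (August 20, 2069):
July 2069: 31 − 9 = 22 days remain.
August 1–20, 2069: 20 days.
Total: 22 + 20 = 42 days.
42 is a multiple of 7, so July 9, 2069 falls on the same weekday: Tuesday.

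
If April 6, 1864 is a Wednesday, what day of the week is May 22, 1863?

Count forward from the earlier date (May 22, 1863) to the later (April 6, 1864):
Day-of-year of May 22, 1863: 142.
Day-of-year of April 6, 1864: 97.
1863 has 365 days, so 365 − 142 = 223 days remain in 1863.
Total: 223 + 97 = 320 days.
320 mod 7 = 5, so 5 days before Wednesday is Friday.

Friday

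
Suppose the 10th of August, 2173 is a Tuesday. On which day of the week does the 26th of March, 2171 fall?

Tuesday

Count forward from the earlier date (March 26, 2171) to the later (August 10, 2173):
March 2171: 31 − 26 = 5 days remain.
Then 28 full months totalling 853 days.
August 1–10, 2173: 10 days.
Total: 5 + 853 + 10 = 868 days.
868 is a multiple of 7, so the 26th of March, 2171 falls on the same weekday: Tuesday.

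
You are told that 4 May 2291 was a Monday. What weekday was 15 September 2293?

Friday

Day-of-year of May 4, 2291: 124.
Day-of-year of September 15, 2293: 258.
2291 has 365 days, so 365 − 124 = 241 days remain in 2291.
Full years: 2292: 366. Sum = 366.
Total: 241 + 366 + 258 = 865 days.
865 mod 7 = 4, so 4 days after Monday is Friday.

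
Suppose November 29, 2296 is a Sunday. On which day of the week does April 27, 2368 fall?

Saturday

Day-of-year of November 29, 2296: 334.
Day-of-year of April 27, 2368: 118.
2296 has 366 days, so 366 − 334 = 32 days remain in 2296.
Full years 2297–2367: 55 common + 16 leap = 55×365 + 16×366 = 25931 days.
Total: 32 + 25931 + 118 = 26081 days.
26081 mod 7 = 6, so 6 days after Sunday is Saturday.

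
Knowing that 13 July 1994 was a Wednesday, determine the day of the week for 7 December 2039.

From July 13, 1994 to July 13, 2039: 45 years, of which 11 contain a Feb 29 — 34×365 + 11×366 = 16436 days.
(2000 is a leap year (divisible by 400).)
July 2039: 31 − 13 = 18 days remain.
Then August (31), September (30), October (31), November (30): 31 + 30 + 31 + 30 = 122 days.
December 1–7, 2039: 7 days.
Residual: 147 days.
Total: 16583 days.
16583 is a multiple of 7, so 7 December 2039 falls on the same weekday: Wednesday.

Wednesday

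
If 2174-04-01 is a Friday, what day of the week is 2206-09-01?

Day-of-year of April 1, 2174: 91.
Day-of-year of September 1, 2206: 244.
2174 has 365 days, so 365 − 91 = 274 days remain in 2174.
Full years 2175–2205: 24 common + 7 leap = 24×365 + 7×366 = 11322 days.
Total: 274 + 11322 + 244 = 11840 days.
11840 mod 7 = 3, so 3 days after Friday is Monday.

Monday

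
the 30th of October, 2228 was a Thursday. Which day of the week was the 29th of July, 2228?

Tuesday

Count forward from the earlier date (July 29, 2228) to the later (October 30, 2228):
July 2228: 31 − 29 = 2 days remain.
Then August (31), September (30): 31 + 30 = 61 days.
October 1–30, 2228: 30 days.
Total: 2 + 61 + 30 = 93 days.
93 mod 7 = 2, so 2 days before Thursday is Tuesday.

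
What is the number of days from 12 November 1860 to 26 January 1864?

1170

November 12, 1860 → November 12, 1861: 365 days.
November 12, 1861 → November 12, 1862: 365 days.
November 12, 1862 → November 12, 1863: 365 days.
November 1863: 30 − 12 = 18 days remain.
Then December (31): 31 days.
January 1–26, 1864: 26 days.
Residual: 75 days.
Total: 1170 days.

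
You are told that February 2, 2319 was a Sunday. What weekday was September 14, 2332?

Wednesday

From February 2, 2319 to February 2, 2332: 13 years, of which 3 contain a Feb 29 — 10×365 + 3×366 = 4748 days.
February 2332: 29 − 2 = 27 days remain (2332 is a leap year, so February has 29 days).
Then March (31), April (30), May (31), June (30), July (31), August (31): 31 + 30 + 31 + 30 + 31 + 31 = 184 days.
September 1–14, 2332: 14 days.
Residual: 225 days.
Total: 4973 days.
4973 mod 7 = 3, so 3 days after Sunday is Wednesday.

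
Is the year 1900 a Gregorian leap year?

No

1900 is not a leap year (divisible by 100 but not 400).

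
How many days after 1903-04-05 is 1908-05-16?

1868

Day-of-year of April 5, 1903: 95.
Day-of-year of May 16, 1908: 137.
1903 has 365 days, so 365 − 95 = 270 days remain in 1903.
Full years: 1904: 366; 1905: 365; 1906: 365; 1907: 365. Sum = 1461.
Total: 270 + 1461 + 137 = 1868 days.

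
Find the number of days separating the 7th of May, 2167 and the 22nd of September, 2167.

May 2167: 31 − 7 = 24 days remain.
Then June (30), July (31), August (31): 30 + 31 + 31 = 92 days.
September 1–22, 2167: 22 days.
Total: 24 + 92 + 22 = 138 days.

138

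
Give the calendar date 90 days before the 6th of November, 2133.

the 8th of August, 2133

Count 90 days before November 6, 2133:
August 2133: 31 − 8 = 23 days remain.
Then September (30), October (31): 30 + 31 = 61 days.
November 1–6, 2133: 6 days.
Total: 23 + 61 + 6 = 90 days.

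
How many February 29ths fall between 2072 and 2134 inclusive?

15

Years divisible by 4: 2072, 2076, …, 2132 — 16 in all.
Of these, 2100 is divisible by 100 but not 400, so not leap.
Leap years: 16 − 1 = 15.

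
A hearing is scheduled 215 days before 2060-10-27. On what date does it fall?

2060-03-26

Count 215 days before October 27, 2060:
March 2060: 31 − 26 = 5 days remain.
Then April (30), May (31), June (30), July (31), August (31), September (30): 30 + 31 + 30 + 31 + 31 + 30 = 183 days.
October 1–27, 2060: 27 days.
Total: 5 + 183 + 27 = 215 days.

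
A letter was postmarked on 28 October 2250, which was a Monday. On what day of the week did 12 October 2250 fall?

Count forward from the earlier date (October 12, 2250) to the later (October 28, 2250):
Within October 2250: 28 − 12 = 16 days.
16 mod 7 = 2, so 2 days before Monday is Saturday.

Saturday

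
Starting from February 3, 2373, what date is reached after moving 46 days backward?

December 19, 2372

Count 46 days before February 3, 2373:
December 2372: 31 − 19 = 12 days remain.
Then January (31): 31 days.
February 1–3, 2373: 3 days (2373 is not a leap year).
Residual: 46 days.
Total: 46 days.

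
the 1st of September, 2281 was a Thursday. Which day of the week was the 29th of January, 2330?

Wednesday

Day-of-year of September 1, 2281: 244.
Day-of-year of January 29, 2330: 29.
2281 has 365 days, so 365 − 244 = 121 days remain in 2281.
Full years 2282–2329: 37 common + 11 leap = 37×365 + 11×366 = 17531 days.
Total: 121 + 17531 + 29 = 17681 days.
17681 mod 7 = 6, so 6 days after Thursday is Wednesday.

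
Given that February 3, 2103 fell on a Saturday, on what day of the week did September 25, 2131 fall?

Tuesday

From February 3, 2103 to February 3, 2131: 28 years, of which 7 contain a Feb 29 — 21×365 + 7×366 = 10227 days.
February 2131: 28 − 3 = 25 days remain (2131 is not a leap year, so February has 28 days).
Then March (31), April (30), May (31), June (30), July (31), August (31): 31 + 30 + 31 + 30 + 31 + 31 = 184 days.
September 1–25, 2131: 25 days.
Residual: 234 days.
Total: 10461 days.
10461 mod 7 = 3, so 3 days after Saturday is Tuesday.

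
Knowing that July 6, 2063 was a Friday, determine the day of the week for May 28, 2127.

Wednesday

From July 6, 2063 to July 6, 2126: 63 years, of which 15 contain a Feb 29 — 48×365 + 15×366 = 23010 days.
(2100 is not a leap year (divisible by 100 but not 400).)
July 2126: 31 − 6 = 25 days remain.
Then 9 full months totalling 273 days.
May 1–28, 2127: 28 days.
Residual: 326 days.
Total: 23336 days.
23336 mod 7 = 5, so 5 days after Friday is Wednesday.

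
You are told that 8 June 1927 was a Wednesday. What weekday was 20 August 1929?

Tuesday

June 8, 1927 → June 8, 1928: 366 days (1928 is a leap year).
June 8, 1928 → June 8, 1929: 365 days.
June 1929: 30 − 8 = 22 days remain.
Then July (31): 31 days.
August 1–20, 1929: 20 days.
Residual: 73 days.
Total: 804 days.
804 mod 7 = 6, so 6 days after Wednesday is Tuesday.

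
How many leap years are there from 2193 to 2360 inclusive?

40

Years divisible by 4: 2196, 2200, …, 2360 — 42 in all.
Of these, 2200, 2300 are divisible by 100 but not 400, so not leap.
Leap years: 42 − 2 = 40.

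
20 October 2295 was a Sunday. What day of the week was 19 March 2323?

Monday

From October 20, 2295 to October 20, 2322: 27 years, of which 6 contain a Feb 29 — 21×365 + 6×366 = 9861 days.
(2300 is not a leap year (divisible by 100 but not 400).)
October 2322: 31 − 20 = 11 days remain.
Then November (30), December (31), January (31), February 2323 (28): 30 + 31 + 31 + 28 = 120 days.
March 1–19, 2323: 19 days.
Residual: 150 days.
Total: 10011 days.
10011 mod 7 = 1, so 1 day after Sunday is Monday.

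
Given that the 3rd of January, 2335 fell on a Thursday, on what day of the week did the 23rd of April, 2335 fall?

Tuesday

January 2335: 31 − 3 = 28 days remain.
Then February 2335 (28), March (31): 28 + 31 = 59 days.
April 1–23, 2335: 23 days.
Total: 28 + 59 + 23 = 110 days.
110 mod 7 = 5, so 5 days after Thursday is Tuesday.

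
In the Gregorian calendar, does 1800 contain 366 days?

1800 is not a leap year (divisible by 100 but not 400).

No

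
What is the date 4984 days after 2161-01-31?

2174-09-24

Count 4984 days after January 31, 2161:
From January 31, 2161 to January 31, 2174: 13 years, of which 3 contain a Feb 29 — 10×365 + 3×366 = 4748 days.
January 2174: 31 − 31 = 0 days remain.
Then February 2174 (28), March (31), April (30), May (31), June (30), July (31), August (31): 28 + 31 + 30 + 31 + 30 + 31 + 31 = 212 days.
September 1–24, 2174: 24 days.
Residual: 236 days.
Total: 4984 days.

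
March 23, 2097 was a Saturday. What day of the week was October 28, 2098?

March 23, 2097 → March 23, 2098: 365 days.
March 2098: 31 − 23 = 8 days remain.
Then April (30), May (31), June (30), July (31), August (31), September (30): 30 + 31 + 30 + 31 + 31 + 30 = 183 days.
October 1–28, 2098: 28 days.
Residual: 219 days.
Total: 584 days.
584 mod 7 = 3, so 3 days after Saturday is Tuesday.

Tuesday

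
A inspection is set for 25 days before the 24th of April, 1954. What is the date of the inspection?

the 30th of March, 1954

Count 25 days before April 24, 1954:
March 1954: 31 − 30 = 1 day remains.
April 1–24, 1954: 24 days.
Total: 1 + 24 = 25 days.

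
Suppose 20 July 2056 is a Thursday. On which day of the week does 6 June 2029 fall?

Wednesday

Count forward from the earlier date (June 6, 2029) to the later (July 20, 2056):
From June 6, 2029 to June 6, 2056: 27 years, of which 7 contain a Feb 29 — 20×365 + 7×366 = 9862 days.
June 2056: 30 − 6 = 24 days remain.
July 1–20, 2056: 20 days.
Residual: 44 days.
Total: 9906 days.
9906 mod 7 = 1, so 1 day before Thursday is Wednesday.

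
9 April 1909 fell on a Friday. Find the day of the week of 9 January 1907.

Wednesday

Count forward from the earlier date (January 9, 1907) to the later (April 9, 1909):
January 9, 1907 → January 9, 1908: 365 days.
January 9, 1908 → January 9, 1909: 366 days (1908 is a leap year).
January 1909: 31 − 9 = 22 days remain.
Then February 1909 (28), March (31): 28 + 31 = 59 days.
April 1–9, 1909: 9 days.
Residual: 90 days.
Total: 821 days.
821 mod 7 = 2, so 2 days before Friday is Wednesday.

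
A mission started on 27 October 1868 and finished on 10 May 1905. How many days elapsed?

13343

Day-of-year of October 27, 1868: 301.
Day-of-year of May 10, 1905: 130.
1868 has 366 days, so 366 − 301 = 65 days remain in 1868.
Full years 1869–1904: 28 common + 8 leap = 28×365 + 8×366 = 13148 days.
Total: 65 + 13148 + 130 = 13343 days.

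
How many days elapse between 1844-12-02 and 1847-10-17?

1049

Day-of-year of December 2, 1844: 337.
Day-of-year of October 17, 1847: 290.
1844 has 366 days, so 366 − 337 = 29 days remain in 1844.
Full years: 1845: 365; 1846: 365. Sum = 730.
Total: 29 + 730 + 290 = 1049 days.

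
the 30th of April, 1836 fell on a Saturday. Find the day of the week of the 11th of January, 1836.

Count forward from the earlier date (January 11, 1836) to the later (April 30, 1836):
January 1836: 31 − 11 = 20 days remain.
Then February 1836 (29), March (31): 29 + 31 = 60 days.
April 1–30, 1836: 30 days.
Total: 20 + 60 + 30 = 110 days.
110 mod 7 = 5, so 5 days before Saturday is Monday.

Monday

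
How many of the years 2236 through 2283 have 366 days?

12

Years divisible by 4 in [2236, 2283]: 2236, 2240, 2244, 2248, 2252, 2256, 2260, 2264, 2268, 2272, 2276, 2280.
No century exceptions apply. Count: 12.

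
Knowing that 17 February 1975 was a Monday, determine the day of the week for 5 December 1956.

Wednesday

Count forward from the earlier date (December 5, 1956) to the later (February 17, 1975):
From December 5, 1956 to December 5, 1974: 18 years, of which 4 contain a Feb 29 — 14×365 + 4×366 = 6574 days.
December 1974: 31 − 5 = 26 days remain.
Then January (31): 31 days.
February 1–17, 1975: 17 days (1975 is not a leap year).
Residual: 74 days.
Total: 6648 days.
6648 mod 7 = 5, so 5 days before Monday is Wednesday.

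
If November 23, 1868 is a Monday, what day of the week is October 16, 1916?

Day-of-year of November 23, 1868: 328.
Day-of-year of October 16, 1916: 290.
1868 has 366 days, so 366 − 328 = 38 days remain in 1868.
Full years 1869–1915: 37 common + 10 leap = 37×365 + 10×366 = 17165 days.
Total: 38 + 17165 + 290 = 17493 days.
17493 is a multiple of 7, so October 16, 1916 falls on the same weekday: Monday.

Monday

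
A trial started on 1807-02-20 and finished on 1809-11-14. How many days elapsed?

998

Day-of-year of February 20, 1807: 51.
Day-of-year of November 14, 1809: 318.
1807 has 365 days, so 365 − 51 = 314 days remain in 1807.
Full years: 1808: 366. Sum = 366.
Total: 314 + 366 + 318 = 998 days.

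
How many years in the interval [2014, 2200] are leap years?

Years divisible by 4: 2016, 2020, …, 2200 — 47 in all.
Of these, 2100, 2200 are divisible by 100 but not 400, so not leap.
Leap years: 47 − 2 = 45.

45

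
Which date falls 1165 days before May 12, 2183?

March 3, 2180

Count 1165 days before May 12, 2183:
March 3, 2180 → March 3, 2181: 365 days.
March 3, 2181 → March 3, 2182: 365 days.
March 3, 2182 → March 3, 2183: 365 days.
March 2183: 31 − 3 = 28 days remain.
Then April (30): 30 days.
May 1–12, 2183: 12 days.
Residual: 70 days.
Total: 1165 days.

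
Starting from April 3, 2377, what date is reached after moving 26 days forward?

April 29, 2377

Count 26 days after April 3, 2377:
Within April 2377: 29 − 3 = 26 days.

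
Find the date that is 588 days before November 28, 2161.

April 19, 2160

Count 588 days before November 28, 2161:
Day-of-year of April 19, 2160: 110.
Day-of-year of November 28, 2161: 332.
2160 has 366 days, so 366 − 110 = 256 days remain in 2160.
Total: 256 + 332 = 588 days.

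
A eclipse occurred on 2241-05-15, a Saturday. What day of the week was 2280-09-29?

Wednesday

From May 15, 2241 to May 15, 2280: 39 years, of which 10 contain a Feb 29 — 29×365 + 10×366 = 14245 days.
May 2280: 31 − 15 = 16 days remain.
Then June (30), July (31), August (31): 30 + 31 + 31 = 92 days.
September 1–29, 2280: 29 days.
Residual: 137 days.
Total: 14382 days.
14382 mod 7 = 4, so 4 days after Saturday is Wednesday.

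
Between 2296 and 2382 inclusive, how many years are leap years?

Years divisible by 4: 2296, 2300, …, 2380 — 22 in all.
Of these, 2300 is divisible by 100 but not 400, so not leap.
Leap years: 22 − 1 = 21.

21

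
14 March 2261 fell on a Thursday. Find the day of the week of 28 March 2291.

Day-of-year of March 14, 2261: 73.
Day-of-year of March 28, 2291: 87.
2261 has 365 days, so 365 − 73 = 292 days remain in 2261.
Full years 2262–2290: 22 common + 7 leap = 22×365 + 7×366 = 10592 days.
Total: 292 + 10592 + 87 = 10971 days.
10971 mod 7 = 2, so 2 days after Thursday is Saturday.

Saturday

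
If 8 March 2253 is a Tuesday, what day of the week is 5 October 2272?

Day-of-year of March 8, 2253: 67.
Day-of-year of October 5, 2272: 279.
2253 has 365 days, so 365 − 67 = 298 days remain in 2253.
Full years 2254–2271: 14 common + 4 leap = 14×365 + 4×366 = 6574 days.
Total: 298 + 6574 + 279 = 7151 days.
7151 mod 7 = 4, so 4 days after Tuesday is Saturday.

Saturday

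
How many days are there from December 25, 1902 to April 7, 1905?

834

December 25, 1902 → December 25, 1903: 365 days.
December 25, 1903 → December 25, 1904: 366 days (1904 is a leap year).
December 1904: 31 − 25 = 6 days remain.
Then January (31), February 1905 (28), March (31): 31 + 28 + 31 = 90 days.
April 1–7, 1905: 7 days.
Residual: 103 days.
Total: 834 days.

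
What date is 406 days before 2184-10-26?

2183-09-16

Count 406 days before October 26, 2184:
September 2183: 30 − 16 = 14 days remain.
Then 12 full months totalling 366 days.
October 1–26, 2184: 26 days.
Total: 14 + 366 + 26 = 406 days.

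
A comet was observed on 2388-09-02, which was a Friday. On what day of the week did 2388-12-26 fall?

Monday

September 2388: 30 − 2 = 28 days remain.
Then October (31), November (30): 31 + 30 = 61 days.
December 1–26, 2388: 26 days.
Total: 28 + 61 + 26 = 115 days.
115 mod 7 = 3, so 3 days after Friday is Monday.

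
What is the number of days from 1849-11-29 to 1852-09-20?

1026

Day-of-year of November 29, 1849: 333.
Day-of-year of September 20, 1852: 264.
1849 has 365 days, so 365 − 333 = 32 days remain in 1849.
Full years: 1850: 365; 1851: 365. Sum = 730.
Total: 32 + 730 + 264 = 1026 days.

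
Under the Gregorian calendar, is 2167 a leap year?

No

2167 is not a leap year.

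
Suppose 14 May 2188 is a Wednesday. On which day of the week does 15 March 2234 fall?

Saturday

Day-of-year of May 14, 2188: 135.
Day-of-year of March 15, 2234: 74.
2188 has 366 days, so 366 − 135 = 231 days remain in 2188.
Full years 2189–2233: 35 common + 10 leap = 35×365 + 10×366 = 16435 days.
Total: 231 + 16435 + 74 = 16740 days.
16740 mod 7 = 3, so 3 days after Wednesday is Saturday.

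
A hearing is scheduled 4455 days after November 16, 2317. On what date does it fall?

January 27, 2330

Count 4455 days after November 16, 2317:
Day-of-year of November 16, 2317: 320.
Day-of-year of January 27, 2330: 27.
2317 has 365 days, so 365 − 320 = 45 days remain in 2317.
Full years 2318–2329: 9 common + 3 leap = 9×365 + 3×366 = 4383 days.
Total: 45 + 4383 + 27 = 4455 days.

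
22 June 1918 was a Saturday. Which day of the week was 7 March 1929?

From June 22, 1918 to June 22, 1928: 10 years, of which 3 contain a Feb 29 — 7×365 + 3×366 = 3653 days.
June 1928: 30 − 22 = 8 days remain.
Then July (31), August (31), September (30), October (31), November (30), December (31), January (31), February 1929 (28): 31 + 31 + 30 + 31 + 30 + 31 + 31 + 28 = 243 days.
March 1–7, 1929: 7 days.
Residual: 258 days.
Total: 3911 days.
3911 mod 7 = 5, so 5 days after Saturday is Thursday.

Thursday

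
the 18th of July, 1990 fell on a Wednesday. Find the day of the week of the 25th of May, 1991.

Saturday

Day-of-year of July 18, 1990: 199.
Day-of-year of May 25, 1991: 145.
1990 has 365 days, so 365 − 199 = 166 days remain in 1990.
Total: 166 + 145 = 311 days.
311 mod 7 = 3, so 3 days after Wednesday is Saturday.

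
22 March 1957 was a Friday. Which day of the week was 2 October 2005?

From March 22, 1957 to March 22, 2005: 48 years, of which 12 contain a Feb 29 — 36×365 + 12×366 = 17532 days.
(2000 is a leap year (divisible by 400).)
March 2005: 31 − 22 = 9 days remain.
Then April (30), May (31), June (30), July (31), August (31), September (30): 30 + 31 + 30 + 31 + 31 + 30 = 183 days.
October 1–2, 2005: 2 days.
Residual: 194 days.
Total: 17726 days.
17726 mod 7 = 2, so 2 days after Friday is Sunday.

Sunday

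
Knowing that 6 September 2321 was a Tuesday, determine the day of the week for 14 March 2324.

Friday

September 6, 2321 → September 6, 2322: 365 days.
September 6, 2322 → September 6, 2323: 365 days.
September 2323: 30 − 6 = 24 days remain.
Then October (31), November (30), December (31), January (31), February 2324 (29): 31 + 30 + 31 + 31 + 29 = 152 days.
March 1–14, 2324: 14 days.
Residual: 190 days.
Total: 920 days.
920 mod 7 = 3, so 3 days after Tuesday is Friday.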